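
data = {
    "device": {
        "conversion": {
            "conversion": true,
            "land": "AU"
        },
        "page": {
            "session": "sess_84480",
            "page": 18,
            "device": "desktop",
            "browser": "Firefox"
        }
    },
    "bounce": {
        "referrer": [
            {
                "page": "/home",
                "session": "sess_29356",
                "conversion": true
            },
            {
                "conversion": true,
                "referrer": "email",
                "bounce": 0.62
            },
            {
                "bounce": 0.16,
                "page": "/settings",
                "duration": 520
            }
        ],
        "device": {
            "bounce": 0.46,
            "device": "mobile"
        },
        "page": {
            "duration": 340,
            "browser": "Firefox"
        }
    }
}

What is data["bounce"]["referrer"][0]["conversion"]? True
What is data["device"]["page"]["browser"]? "Firefox"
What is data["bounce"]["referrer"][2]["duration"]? 520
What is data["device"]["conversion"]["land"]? "AU"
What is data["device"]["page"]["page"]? 18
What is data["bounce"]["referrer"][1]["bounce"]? 0.62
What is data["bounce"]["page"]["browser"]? "Firefox"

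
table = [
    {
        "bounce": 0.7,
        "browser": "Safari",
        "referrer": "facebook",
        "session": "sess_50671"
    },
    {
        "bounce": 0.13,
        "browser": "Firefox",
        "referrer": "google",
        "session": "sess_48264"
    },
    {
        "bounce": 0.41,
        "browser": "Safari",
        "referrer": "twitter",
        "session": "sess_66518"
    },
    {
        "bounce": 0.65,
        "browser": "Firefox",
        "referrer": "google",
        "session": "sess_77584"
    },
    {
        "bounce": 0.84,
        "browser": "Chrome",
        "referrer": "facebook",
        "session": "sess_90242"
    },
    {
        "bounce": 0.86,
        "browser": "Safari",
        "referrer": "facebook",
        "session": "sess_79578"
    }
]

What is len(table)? 6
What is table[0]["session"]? "sess_50671"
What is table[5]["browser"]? "Safari"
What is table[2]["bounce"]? 0.41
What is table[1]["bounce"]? 0.13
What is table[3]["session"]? "sess_77584"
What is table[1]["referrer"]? "google"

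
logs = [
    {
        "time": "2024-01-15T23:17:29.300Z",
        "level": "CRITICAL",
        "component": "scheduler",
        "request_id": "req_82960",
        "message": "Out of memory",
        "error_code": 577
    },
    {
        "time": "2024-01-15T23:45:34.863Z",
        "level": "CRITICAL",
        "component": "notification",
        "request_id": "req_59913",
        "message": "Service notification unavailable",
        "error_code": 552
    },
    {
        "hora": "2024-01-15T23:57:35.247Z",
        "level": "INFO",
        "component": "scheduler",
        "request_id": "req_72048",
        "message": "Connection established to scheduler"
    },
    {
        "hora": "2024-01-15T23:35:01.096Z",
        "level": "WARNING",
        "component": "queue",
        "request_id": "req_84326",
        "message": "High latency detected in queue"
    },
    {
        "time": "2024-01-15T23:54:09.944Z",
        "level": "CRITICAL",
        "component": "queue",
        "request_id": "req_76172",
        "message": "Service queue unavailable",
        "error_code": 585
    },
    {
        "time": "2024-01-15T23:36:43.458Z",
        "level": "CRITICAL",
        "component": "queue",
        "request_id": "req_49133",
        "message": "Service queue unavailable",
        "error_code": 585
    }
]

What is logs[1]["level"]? "CRITICAL"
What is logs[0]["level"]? "CRITICAL"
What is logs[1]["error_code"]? 552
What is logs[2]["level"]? "INFO"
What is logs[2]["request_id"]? "req_72048"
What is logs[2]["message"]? "Connection established to scheduler"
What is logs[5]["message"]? "Service queue unavailable"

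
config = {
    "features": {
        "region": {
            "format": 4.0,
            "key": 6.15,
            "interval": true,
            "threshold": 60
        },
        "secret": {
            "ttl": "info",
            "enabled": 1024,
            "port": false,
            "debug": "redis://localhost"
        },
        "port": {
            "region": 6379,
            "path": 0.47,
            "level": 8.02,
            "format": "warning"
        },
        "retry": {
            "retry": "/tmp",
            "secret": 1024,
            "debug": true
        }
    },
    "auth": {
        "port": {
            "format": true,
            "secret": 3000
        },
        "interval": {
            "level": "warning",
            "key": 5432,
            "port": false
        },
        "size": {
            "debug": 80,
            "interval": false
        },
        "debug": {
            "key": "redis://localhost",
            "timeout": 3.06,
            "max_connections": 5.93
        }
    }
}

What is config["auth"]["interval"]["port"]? False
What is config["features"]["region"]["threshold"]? 60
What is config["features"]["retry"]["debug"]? True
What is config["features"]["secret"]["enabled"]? 1024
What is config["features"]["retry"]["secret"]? 1024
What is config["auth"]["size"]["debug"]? 80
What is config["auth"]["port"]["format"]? True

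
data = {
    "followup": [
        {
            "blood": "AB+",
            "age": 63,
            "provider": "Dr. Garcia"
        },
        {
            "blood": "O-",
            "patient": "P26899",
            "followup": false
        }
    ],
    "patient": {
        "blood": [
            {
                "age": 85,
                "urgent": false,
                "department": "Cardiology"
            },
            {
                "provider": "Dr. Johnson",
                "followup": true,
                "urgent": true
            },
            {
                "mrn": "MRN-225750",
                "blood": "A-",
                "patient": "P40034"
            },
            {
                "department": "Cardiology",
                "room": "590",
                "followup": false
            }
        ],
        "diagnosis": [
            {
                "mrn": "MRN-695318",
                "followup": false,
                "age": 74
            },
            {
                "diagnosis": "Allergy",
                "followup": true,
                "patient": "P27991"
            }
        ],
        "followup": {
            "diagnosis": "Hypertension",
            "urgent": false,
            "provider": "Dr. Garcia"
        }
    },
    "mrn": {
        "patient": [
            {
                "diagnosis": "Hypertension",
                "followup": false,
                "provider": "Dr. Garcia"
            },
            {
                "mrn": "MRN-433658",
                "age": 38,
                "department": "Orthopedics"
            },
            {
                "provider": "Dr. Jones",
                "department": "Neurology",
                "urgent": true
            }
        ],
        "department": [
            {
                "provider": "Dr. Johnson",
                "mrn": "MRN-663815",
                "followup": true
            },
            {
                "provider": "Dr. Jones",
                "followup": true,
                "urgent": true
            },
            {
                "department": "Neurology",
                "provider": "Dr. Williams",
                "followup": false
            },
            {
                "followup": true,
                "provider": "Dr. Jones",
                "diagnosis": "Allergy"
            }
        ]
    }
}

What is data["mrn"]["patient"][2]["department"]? "Neurology"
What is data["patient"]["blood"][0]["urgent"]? False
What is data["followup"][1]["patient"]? "P26899"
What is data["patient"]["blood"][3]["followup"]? False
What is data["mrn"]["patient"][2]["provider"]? "Dr. Jones"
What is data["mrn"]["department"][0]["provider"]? "Dr. Johnson"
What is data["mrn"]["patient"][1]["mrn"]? "MRN-433658"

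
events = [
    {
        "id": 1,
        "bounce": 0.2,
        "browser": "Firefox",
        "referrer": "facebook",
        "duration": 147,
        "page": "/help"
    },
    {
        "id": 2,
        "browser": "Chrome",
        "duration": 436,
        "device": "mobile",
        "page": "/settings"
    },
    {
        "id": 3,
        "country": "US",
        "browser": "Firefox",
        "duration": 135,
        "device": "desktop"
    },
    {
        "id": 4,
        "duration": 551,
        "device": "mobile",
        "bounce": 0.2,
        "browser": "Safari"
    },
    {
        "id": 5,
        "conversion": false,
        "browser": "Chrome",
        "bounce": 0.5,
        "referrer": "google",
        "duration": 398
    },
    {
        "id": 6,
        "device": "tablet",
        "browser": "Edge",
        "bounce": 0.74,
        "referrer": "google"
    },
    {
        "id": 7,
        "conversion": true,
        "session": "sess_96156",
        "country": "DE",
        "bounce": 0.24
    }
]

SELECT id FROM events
[1, 2, 3, 4, 5, 6, 7]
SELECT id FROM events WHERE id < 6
[1, 2, 3, 4, 5]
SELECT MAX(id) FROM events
7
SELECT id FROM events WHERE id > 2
[3, 4, 5, 6, 7]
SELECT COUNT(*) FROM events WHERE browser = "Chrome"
2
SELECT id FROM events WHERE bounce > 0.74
[]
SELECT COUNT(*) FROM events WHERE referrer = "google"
2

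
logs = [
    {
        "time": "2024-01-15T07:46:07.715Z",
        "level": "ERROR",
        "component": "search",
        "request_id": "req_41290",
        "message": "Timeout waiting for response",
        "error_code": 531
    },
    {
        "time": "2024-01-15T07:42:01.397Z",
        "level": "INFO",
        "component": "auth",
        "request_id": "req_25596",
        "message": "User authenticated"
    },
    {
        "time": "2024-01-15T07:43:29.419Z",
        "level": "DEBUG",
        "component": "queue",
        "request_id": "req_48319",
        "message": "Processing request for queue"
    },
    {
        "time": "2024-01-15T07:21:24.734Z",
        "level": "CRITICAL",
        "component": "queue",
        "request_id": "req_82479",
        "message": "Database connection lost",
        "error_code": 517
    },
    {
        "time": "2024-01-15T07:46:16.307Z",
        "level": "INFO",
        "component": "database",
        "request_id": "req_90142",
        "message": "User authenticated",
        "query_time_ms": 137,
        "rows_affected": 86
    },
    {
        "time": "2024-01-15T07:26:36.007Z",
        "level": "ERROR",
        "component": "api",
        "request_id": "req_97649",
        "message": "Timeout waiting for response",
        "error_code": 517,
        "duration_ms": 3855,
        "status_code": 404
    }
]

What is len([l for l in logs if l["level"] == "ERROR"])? 2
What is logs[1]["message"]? "User authenticated"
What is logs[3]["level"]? "CRITICAL"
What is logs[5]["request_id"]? "req_97649"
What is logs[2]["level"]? "DEBUG"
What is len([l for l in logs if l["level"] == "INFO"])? 2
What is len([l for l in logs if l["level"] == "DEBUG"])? 1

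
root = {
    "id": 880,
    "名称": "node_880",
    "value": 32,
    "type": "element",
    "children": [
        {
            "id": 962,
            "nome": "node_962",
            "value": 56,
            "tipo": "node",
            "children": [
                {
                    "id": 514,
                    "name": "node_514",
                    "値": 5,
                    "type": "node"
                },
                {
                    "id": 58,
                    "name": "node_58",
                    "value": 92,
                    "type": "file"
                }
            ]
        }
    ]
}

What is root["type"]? "element"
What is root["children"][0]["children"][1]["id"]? 58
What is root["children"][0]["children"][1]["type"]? "file"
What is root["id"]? 880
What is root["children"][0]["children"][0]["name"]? "node_514"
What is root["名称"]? "node_880"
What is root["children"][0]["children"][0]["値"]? 5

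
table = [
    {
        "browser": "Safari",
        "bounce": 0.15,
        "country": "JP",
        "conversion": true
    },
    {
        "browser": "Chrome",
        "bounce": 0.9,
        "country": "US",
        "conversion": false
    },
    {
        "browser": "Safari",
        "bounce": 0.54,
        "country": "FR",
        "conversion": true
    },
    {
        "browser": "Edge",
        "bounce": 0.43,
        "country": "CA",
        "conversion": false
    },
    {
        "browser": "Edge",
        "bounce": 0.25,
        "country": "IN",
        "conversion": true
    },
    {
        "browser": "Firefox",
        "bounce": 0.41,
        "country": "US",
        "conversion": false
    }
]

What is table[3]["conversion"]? False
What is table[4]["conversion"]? True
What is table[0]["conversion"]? True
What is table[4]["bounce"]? 0.25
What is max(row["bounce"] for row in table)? 0.9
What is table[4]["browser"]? "Edge"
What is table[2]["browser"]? "Safari"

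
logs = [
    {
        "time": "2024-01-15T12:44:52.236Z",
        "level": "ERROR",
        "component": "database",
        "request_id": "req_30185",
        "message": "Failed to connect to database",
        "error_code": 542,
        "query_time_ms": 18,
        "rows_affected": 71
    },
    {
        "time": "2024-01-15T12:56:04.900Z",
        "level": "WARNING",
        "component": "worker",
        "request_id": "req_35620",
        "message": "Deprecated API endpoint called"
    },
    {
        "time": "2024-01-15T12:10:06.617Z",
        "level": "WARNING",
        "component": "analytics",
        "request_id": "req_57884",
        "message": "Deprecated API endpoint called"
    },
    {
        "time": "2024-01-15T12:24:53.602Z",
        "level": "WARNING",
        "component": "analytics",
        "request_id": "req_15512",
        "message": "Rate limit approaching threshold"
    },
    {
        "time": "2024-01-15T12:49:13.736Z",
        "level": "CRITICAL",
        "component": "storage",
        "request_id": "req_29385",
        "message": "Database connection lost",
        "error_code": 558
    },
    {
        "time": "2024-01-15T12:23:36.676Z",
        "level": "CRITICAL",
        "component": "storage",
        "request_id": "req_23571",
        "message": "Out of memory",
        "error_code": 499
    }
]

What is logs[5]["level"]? "CRITICAL"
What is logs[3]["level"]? "WARNING"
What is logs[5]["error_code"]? 499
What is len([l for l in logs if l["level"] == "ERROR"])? 1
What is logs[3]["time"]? "2024-01-15T12:24:53.602Z"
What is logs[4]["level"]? "CRITICAL"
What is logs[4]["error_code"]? 558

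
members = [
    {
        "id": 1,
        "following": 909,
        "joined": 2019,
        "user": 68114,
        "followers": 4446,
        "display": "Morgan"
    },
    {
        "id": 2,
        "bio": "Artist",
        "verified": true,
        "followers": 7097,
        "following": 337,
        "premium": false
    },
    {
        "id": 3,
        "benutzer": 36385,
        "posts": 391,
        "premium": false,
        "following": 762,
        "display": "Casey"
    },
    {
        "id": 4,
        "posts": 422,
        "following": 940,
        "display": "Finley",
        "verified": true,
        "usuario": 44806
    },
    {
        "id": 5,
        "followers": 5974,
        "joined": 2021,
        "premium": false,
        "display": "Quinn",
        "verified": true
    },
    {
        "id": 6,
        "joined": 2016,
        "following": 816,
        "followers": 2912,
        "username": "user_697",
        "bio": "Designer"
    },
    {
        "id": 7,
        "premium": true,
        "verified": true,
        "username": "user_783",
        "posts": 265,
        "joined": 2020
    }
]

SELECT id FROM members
[1, 2, 3, 4, 5, 6, 7]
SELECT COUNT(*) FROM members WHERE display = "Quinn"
1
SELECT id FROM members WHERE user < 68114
[]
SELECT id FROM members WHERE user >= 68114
[1]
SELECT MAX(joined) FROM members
2021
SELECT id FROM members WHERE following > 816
[1, 4]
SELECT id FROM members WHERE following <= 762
[2, 3]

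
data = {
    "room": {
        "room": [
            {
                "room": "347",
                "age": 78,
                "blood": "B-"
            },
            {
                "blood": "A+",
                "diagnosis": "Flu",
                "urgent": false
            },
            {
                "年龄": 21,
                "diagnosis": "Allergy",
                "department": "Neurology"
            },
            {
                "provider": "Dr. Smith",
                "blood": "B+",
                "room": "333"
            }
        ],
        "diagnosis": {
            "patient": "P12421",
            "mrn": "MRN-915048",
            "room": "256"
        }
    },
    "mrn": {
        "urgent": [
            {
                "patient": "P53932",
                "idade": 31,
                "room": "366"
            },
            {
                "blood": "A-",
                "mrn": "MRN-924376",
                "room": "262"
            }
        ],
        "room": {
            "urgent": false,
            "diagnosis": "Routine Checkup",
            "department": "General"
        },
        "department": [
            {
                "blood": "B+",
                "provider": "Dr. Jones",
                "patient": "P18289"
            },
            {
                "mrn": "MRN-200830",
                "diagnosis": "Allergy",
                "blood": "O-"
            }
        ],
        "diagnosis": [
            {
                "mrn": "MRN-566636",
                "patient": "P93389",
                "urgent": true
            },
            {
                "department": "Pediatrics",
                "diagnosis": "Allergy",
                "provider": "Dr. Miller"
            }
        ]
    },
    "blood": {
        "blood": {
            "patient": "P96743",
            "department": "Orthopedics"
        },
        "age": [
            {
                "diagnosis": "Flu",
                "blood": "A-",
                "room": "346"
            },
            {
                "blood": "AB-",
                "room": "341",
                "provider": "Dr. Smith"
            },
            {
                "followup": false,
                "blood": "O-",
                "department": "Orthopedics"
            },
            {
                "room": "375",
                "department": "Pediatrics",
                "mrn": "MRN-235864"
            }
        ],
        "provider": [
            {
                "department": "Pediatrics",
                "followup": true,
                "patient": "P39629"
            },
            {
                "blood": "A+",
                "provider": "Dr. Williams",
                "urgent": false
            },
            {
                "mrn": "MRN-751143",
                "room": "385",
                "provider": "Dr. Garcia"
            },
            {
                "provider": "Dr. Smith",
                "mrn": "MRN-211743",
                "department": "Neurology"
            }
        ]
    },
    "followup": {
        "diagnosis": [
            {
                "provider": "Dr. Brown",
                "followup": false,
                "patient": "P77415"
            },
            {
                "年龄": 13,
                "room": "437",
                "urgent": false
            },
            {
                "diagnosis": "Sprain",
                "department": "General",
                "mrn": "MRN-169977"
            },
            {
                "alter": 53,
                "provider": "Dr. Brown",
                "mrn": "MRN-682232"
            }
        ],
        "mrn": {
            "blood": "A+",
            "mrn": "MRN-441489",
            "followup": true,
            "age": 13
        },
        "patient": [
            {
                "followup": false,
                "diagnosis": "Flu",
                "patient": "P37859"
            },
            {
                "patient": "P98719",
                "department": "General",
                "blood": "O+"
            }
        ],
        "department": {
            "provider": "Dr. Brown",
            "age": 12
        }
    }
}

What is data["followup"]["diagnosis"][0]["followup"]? False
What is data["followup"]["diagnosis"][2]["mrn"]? "MRN-169977"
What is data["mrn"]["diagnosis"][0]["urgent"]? True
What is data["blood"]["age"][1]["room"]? "341"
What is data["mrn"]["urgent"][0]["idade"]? 31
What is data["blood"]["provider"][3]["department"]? "Neurology"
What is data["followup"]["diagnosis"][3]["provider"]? "Dr. Brown"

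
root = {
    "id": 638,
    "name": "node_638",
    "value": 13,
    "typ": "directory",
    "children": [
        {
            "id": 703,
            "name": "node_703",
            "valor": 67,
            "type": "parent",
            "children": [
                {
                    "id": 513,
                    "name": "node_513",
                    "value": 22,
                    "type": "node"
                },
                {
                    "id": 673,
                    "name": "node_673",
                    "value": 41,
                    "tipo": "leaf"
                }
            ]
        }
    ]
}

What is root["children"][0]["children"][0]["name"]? "node_513"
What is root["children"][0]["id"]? 703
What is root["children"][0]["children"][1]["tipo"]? "leaf"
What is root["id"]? 638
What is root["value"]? 13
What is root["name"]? "node_638"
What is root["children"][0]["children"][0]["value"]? 22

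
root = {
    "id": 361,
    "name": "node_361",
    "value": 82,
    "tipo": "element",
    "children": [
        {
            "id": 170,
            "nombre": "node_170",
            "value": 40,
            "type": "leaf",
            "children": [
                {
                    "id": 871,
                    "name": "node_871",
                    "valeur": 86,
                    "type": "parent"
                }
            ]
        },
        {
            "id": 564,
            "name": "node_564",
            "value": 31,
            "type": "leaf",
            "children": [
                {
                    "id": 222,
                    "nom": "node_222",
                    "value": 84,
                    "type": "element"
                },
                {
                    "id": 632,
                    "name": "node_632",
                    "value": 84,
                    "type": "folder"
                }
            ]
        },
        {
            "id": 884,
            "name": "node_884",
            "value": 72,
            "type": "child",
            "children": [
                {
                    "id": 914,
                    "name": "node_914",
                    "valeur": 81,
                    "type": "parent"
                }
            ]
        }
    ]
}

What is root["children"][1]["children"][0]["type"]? "element"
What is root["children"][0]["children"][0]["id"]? 871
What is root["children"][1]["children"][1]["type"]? "folder"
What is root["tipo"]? "element"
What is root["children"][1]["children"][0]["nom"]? "node_222"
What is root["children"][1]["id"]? 564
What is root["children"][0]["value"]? 40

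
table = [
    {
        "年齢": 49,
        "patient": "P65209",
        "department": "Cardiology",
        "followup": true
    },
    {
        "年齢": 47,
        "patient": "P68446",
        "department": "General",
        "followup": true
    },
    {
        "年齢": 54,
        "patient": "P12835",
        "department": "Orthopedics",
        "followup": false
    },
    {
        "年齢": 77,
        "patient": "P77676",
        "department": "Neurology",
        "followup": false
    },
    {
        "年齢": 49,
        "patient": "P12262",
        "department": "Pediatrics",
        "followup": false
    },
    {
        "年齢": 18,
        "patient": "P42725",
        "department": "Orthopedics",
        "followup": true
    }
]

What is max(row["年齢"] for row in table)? 77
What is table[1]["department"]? "General"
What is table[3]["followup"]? False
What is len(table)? 6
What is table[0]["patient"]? "P65209"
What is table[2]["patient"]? "P12835"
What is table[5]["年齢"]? 18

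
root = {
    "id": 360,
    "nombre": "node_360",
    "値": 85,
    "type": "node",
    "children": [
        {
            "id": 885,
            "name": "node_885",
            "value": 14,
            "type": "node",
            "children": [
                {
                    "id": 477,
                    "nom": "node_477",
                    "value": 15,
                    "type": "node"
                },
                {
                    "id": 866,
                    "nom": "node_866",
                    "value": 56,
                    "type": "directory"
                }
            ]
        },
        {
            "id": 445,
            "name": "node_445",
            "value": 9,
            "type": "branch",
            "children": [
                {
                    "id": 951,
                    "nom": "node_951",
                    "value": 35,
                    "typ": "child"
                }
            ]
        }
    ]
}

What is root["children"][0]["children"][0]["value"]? 15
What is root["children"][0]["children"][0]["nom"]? "node_477"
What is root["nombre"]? "node_360"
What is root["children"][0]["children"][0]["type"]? "node"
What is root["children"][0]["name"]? "node_885"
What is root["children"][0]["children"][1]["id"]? 866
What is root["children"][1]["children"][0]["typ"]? "child"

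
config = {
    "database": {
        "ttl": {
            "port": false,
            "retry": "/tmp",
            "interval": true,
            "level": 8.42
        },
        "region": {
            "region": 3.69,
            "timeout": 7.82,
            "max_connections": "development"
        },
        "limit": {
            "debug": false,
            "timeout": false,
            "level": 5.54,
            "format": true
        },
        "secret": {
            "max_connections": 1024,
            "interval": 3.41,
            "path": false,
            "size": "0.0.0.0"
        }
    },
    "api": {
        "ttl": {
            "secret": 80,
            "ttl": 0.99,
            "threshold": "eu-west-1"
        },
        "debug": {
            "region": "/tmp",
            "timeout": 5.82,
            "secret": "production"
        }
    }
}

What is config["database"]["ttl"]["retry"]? "/tmp"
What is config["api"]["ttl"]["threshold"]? "eu-west-1"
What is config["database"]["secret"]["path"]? False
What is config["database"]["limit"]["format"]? True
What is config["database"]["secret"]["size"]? "0.0.0.0"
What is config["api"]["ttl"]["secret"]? 80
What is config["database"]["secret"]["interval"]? 3.41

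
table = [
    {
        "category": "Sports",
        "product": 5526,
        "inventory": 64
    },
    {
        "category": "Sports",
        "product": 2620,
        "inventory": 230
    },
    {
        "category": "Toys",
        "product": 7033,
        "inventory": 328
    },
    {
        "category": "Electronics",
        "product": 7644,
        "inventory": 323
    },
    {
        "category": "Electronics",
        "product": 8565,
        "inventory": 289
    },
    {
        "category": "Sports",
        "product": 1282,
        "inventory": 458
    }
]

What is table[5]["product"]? 1282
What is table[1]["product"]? 2620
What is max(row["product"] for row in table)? 8565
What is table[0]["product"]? 5526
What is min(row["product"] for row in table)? 1282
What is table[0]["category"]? "Sports"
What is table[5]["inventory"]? 458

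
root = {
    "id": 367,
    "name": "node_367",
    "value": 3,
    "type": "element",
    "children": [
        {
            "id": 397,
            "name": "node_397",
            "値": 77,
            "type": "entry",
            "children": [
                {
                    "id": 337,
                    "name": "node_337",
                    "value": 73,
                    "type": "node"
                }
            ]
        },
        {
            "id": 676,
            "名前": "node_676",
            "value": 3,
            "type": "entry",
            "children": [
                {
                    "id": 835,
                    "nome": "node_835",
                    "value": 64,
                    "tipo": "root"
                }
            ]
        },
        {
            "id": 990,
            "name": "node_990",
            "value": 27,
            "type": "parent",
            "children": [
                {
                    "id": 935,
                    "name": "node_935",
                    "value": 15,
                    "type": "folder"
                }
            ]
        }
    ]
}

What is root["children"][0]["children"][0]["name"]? "node_337"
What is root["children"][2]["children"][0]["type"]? "folder"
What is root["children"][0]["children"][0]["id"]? 337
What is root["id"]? 367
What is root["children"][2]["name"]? "node_990"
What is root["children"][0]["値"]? 77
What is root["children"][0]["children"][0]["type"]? "node"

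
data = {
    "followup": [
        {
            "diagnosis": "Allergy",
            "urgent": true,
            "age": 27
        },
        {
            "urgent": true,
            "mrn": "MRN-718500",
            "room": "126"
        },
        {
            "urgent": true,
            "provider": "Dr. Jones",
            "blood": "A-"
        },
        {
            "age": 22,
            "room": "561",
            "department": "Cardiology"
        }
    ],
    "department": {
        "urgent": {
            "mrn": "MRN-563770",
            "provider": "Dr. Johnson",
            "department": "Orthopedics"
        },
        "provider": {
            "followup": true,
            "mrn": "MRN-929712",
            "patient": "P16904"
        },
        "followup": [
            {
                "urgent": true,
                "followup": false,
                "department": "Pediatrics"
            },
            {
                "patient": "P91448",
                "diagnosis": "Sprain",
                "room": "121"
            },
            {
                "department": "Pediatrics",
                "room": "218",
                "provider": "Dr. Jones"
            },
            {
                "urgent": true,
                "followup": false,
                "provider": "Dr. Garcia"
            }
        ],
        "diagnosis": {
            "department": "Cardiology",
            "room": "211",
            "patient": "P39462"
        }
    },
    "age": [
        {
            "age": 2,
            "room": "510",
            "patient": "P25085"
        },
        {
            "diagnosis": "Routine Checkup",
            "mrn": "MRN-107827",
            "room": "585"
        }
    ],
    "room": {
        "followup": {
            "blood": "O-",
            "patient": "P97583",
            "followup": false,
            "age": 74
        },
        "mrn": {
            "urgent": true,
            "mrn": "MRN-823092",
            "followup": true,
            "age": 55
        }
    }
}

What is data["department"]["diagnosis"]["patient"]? "P39462"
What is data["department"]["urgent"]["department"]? "Orthopedics"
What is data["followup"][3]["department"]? "Cardiology"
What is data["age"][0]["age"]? 2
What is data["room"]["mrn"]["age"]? 55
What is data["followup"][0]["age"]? 27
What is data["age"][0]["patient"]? "P25085"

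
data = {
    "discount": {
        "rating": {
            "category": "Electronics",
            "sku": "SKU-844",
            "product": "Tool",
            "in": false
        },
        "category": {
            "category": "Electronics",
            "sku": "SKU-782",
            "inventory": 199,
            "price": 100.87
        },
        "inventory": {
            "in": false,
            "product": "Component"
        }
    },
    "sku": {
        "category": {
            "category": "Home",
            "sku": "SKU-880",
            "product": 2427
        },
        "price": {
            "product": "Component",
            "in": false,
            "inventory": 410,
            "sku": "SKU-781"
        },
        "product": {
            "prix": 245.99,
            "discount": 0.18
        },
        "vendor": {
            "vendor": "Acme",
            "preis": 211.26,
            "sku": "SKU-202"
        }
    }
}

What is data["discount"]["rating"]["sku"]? "SKU-844"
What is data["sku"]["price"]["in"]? False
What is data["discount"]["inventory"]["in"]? False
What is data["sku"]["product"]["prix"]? 245.99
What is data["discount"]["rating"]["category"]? "Electronics"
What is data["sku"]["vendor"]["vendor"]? "Acme"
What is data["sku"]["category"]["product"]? 2427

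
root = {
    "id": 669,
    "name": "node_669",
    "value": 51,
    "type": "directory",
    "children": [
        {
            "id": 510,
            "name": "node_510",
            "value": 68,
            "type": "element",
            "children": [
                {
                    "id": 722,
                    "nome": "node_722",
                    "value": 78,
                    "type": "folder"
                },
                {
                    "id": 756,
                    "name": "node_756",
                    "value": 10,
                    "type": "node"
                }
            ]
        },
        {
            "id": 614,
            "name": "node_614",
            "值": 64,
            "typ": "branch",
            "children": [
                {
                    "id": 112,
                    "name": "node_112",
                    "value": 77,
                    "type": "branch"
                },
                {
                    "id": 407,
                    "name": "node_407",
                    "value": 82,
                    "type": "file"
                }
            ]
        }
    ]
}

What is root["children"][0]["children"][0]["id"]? 722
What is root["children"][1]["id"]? 614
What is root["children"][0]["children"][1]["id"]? 756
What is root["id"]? 669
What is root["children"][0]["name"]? "node_510"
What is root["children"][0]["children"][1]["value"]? 10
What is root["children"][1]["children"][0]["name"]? "node_112"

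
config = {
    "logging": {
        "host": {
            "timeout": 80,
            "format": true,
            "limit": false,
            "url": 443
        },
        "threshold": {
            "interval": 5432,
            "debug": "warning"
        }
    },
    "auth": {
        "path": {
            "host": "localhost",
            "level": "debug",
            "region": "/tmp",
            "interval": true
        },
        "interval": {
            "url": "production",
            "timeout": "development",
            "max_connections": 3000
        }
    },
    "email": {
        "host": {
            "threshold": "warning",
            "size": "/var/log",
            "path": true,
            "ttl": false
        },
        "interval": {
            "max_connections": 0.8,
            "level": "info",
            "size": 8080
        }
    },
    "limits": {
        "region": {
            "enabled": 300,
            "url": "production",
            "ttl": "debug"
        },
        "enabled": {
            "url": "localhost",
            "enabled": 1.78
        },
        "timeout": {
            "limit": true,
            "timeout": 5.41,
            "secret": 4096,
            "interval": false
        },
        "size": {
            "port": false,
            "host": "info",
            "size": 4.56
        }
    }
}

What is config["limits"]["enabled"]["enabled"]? 1.78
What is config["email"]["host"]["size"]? "/var/log"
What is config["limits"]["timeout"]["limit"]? True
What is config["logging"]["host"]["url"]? 443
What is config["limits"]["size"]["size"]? 4.56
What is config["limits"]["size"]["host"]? "info"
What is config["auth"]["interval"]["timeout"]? "development"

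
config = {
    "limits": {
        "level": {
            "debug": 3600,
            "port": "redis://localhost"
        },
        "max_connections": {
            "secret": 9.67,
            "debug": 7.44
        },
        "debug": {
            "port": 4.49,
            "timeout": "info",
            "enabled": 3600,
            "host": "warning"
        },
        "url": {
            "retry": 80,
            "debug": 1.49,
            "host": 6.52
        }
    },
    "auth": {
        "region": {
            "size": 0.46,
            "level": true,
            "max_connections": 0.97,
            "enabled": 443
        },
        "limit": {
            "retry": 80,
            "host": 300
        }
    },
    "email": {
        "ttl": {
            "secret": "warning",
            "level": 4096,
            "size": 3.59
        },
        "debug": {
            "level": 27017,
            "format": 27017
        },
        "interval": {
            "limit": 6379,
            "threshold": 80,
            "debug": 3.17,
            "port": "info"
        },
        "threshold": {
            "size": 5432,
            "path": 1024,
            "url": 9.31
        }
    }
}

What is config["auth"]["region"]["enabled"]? 443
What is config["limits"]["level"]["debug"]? 3600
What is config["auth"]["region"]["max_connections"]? 0.97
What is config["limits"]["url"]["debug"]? 1.49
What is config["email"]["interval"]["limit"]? 6379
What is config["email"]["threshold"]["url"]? 9.31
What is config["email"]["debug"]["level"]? 27017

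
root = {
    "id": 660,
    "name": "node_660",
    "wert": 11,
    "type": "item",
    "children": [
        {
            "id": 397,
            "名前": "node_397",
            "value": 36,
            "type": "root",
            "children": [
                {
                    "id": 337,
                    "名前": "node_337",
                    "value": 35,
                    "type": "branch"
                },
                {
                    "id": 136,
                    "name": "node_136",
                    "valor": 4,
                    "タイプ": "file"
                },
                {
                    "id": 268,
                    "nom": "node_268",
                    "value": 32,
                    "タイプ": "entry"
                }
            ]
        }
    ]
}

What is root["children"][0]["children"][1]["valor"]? 4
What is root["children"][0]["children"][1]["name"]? "node_136"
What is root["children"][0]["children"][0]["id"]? 337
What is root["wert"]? 11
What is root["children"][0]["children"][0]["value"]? 35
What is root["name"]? "node_660"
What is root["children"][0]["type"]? "root"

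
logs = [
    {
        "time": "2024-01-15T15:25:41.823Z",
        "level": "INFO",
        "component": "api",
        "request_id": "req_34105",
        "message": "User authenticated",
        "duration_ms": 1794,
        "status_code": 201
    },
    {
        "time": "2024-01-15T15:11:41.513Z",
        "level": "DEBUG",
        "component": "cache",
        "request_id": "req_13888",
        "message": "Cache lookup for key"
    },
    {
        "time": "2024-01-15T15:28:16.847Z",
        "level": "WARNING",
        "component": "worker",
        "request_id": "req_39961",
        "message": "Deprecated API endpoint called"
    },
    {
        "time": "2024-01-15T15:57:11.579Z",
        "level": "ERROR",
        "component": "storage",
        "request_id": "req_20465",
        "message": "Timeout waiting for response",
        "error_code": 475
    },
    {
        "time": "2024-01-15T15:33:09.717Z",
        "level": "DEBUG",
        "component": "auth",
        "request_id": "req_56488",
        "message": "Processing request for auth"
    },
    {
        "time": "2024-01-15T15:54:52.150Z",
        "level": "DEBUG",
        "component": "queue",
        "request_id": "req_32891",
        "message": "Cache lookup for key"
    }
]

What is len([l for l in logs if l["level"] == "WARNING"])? 1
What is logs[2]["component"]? "worker"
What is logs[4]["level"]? "DEBUG"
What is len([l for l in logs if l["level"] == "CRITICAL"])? 0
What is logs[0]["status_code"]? 201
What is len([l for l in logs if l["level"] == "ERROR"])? 1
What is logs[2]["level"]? "WARNING"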